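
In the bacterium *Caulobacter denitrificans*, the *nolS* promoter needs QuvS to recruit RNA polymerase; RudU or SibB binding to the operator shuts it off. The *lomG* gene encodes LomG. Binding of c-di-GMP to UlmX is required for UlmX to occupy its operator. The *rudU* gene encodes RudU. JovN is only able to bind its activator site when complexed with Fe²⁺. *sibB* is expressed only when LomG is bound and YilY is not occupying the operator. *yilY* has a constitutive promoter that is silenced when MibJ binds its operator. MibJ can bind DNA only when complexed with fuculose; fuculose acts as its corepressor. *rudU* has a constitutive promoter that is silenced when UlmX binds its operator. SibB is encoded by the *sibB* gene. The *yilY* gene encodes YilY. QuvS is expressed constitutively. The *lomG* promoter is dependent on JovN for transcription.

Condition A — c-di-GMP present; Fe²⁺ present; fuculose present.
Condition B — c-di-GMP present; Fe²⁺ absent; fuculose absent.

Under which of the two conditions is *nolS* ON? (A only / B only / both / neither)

B only

Condition A:
c-di-GMP is present, so UlmX is active.
With repressor UlmX bound, *rudU* is not transcribed.
So RudU is not produced.
QuvS is produced constitutively and is active.
Fe²⁺ is present, so JovN is active.
No repressor is bound and JovN is active, so *lomG* is transcribed.
So LomG is produced and active.
Fuculose is present, so MibJ is active.
With repressor MibJ bound, *yilY* is not transcribed.
So YilY is not produced.
No repressor is bound and LomG is active, so *sibB* is transcribed.
So SibB is produced and active.
With repressor SibB bound, *nolS* is not transcribed.
→ *nolS* is OFF in A.
Condition B:
c-di-GMP is present, so UlmX is active.
With repressor UlmX bound, *rudU* is not transcribed.
So RudU is not produced.
QuvS is produced constitutively and is active.
Fe²⁺ is absent, so JovN is inactive.
Required activator JovN is absent, so *lomG* is not transcribed.
So LomG is not produced.
Fuculose is absent, so MibJ is inactive.
With no repressor bound, *yilY* is transcribed.
So YilY is produced and active.
With repressor YilY bound, *sibB* is not transcribed.
So SibB is not produced.
No repressor is bound and QuvS is active, so *nolS* is transcribed.
→ *nolS* is ON in B.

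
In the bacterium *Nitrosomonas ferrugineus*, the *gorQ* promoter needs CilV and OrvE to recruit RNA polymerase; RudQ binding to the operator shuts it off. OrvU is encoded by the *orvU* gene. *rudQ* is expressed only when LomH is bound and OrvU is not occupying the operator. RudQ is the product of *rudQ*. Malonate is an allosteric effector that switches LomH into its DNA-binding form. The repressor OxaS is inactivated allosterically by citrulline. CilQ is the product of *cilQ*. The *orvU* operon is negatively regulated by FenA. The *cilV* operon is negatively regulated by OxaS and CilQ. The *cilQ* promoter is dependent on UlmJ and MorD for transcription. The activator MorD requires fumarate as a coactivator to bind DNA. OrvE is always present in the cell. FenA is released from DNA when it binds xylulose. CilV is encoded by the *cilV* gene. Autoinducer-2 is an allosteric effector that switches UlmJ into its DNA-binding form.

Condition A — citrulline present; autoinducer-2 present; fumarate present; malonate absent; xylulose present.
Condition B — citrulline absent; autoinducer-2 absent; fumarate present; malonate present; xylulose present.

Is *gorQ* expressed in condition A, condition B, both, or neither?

Condition A:
Citrulline is present, so OxaS is inactive.
Autoinducer-2 is present, so UlmJ is active.
Fumarate is present, so MorD is active.
No repressor is bound and UlmJ and MorD are active, so *cilQ* is transcribed.
So CilQ is produced and active.
With repressor CilQ bound, *cilV* is not transcribed.
So CilV is not produced.
OrvE is produced constitutively and is active.
Malonate is absent, so LomH is inactive.
Xylulose is present, so FenA is inactive.
With no repressor bound, *orvU* is transcribed.
So OrvU is produced and active.
With repressor OrvU bound, *rudQ* is not transcribed.
So RudQ is not produced.
Required activator CilV is absent, so *gorQ* is not transcribed.
→ *gorQ* is OFF in A.
Condition B:
Citrulline is absent, so OxaS is active.
Autoinducer-2 is absent, so UlmJ is inactive.
Fumarate is present, so MorD is active.
Required activator UlmJ is absent, so *cilQ* is not transcribed.
So CilQ is not produced.
With repressor OxaS bound, *cilV* is not transcribed.
So CilV is not produced.
OrvE is produced constitutively and is active.
Malonate is present, so LomH is active.
Xylulose is present, so FenA is inactive.
With no repressor bound, *orvU* is transcribed.
So OrvU is produced and active.
With repressor OrvU bound, *rudQ* is not transcribed.
So RudQ is not produced.
Required activator CilV is absent, so *gorQ* is not transcribed.
→ *gorQ* is OFF in B.

neither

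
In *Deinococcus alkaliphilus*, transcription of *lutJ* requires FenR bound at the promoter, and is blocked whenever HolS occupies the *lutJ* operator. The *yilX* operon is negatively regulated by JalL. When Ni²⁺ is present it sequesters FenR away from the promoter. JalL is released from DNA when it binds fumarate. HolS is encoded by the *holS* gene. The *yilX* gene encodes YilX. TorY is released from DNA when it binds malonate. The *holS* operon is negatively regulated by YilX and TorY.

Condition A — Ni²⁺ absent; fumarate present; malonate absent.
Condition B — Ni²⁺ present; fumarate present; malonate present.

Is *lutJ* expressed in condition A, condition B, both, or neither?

Condition A:
Ni²⁺ is absent, so FenR is active.
Fumarate is present, so JalL is inactive.
With no repressor bound, *yilX* is transcribed.
So YilX is produced and active.
Malonate is absent, so TorY is active.
With repressor YilX bound, *holS* is not transcribed.
So HolS is not produced.
No repressor is bound and FenR is active, so *lutJ* is transcribed.
→ *lutJ* is ON in A.
Condition B:
Ni²⁺ is present, so FenR is inactive.
Fumarate is present, so JalL is inactive.
With no repressor bound, *yilX* is transcribed.
So YilX is produced and active.
Malonate is present, so TorY is inactive.
With repressor YilX bound, *holS* is not transcribed.
So HolS is not produced.
Required activator FenR is absent, so *lutJ* is not transcribed.
→ *lutJ* is OFF in B.

A only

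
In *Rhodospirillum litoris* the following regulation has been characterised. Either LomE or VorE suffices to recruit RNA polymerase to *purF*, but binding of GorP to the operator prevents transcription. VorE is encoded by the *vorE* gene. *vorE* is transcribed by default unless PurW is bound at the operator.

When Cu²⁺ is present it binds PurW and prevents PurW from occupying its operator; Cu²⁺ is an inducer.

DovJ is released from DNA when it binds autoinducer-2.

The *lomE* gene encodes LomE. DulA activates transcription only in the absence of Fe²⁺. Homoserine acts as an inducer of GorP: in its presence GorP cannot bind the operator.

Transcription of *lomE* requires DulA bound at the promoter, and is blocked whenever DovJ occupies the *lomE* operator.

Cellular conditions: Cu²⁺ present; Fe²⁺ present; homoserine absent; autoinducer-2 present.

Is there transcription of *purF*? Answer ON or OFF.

OFF

Autoinducer-2 is present, so DovJ is inactive.
Fe²⁺ is present, so DulA is inactive.
Required activator DulA is absent, so *lomE* is not transcribed.
So LomE is not produced.
Homoserine is absent, so GorP is active.
Cu²⁺ is present, so PurW is inactive.
With no repressor bound, *vorE* is transcribed.
So VorE is produced and active.
With repressor GorP bound, *purF* is not transcribed.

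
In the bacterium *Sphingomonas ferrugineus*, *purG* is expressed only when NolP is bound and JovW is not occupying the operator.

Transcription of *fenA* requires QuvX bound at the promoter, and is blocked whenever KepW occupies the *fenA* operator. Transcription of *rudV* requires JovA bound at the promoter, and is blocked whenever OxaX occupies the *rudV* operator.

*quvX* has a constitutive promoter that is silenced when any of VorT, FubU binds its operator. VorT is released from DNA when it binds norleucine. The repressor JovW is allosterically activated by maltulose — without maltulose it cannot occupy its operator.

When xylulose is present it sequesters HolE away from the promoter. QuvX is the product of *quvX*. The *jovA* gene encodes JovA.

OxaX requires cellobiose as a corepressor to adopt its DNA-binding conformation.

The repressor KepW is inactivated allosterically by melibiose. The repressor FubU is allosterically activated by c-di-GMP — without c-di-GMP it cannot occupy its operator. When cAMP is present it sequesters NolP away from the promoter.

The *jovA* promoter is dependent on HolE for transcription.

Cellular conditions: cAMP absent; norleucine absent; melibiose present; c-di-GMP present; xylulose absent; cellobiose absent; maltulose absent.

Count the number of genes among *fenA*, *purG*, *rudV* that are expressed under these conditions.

2

Norleucine is absent, so VorT is active.
c-di-GMP is present, so FubU is active.
With repressor VorT bound, *quvX* is not transcribed.
So QuvX is not produced.
Melibiose is present, so KepW is inactive.
Required activator QuvX is absent, so *fenA* is not transcribed.
→ *fenA* is OFF.
cAMP is absent, so NolP is active.
Maltulose is absent, so JovW is inactive.
No repressor is bound and NolP is active, so *purG* is transcribed.
→ *purG* is ON.
Xylulose is absent, so HolE is active.
No repressor is bound and HolE is active, so *jovA* is transcribed.
So JovA is produced and active.
Cellobiose is absent, so OxaX is inactive.
No repressor is bound and JovA is active, so *rudV* is transcribed.
→ *rudV* is ON.
2 of the 3 genes are transcribed.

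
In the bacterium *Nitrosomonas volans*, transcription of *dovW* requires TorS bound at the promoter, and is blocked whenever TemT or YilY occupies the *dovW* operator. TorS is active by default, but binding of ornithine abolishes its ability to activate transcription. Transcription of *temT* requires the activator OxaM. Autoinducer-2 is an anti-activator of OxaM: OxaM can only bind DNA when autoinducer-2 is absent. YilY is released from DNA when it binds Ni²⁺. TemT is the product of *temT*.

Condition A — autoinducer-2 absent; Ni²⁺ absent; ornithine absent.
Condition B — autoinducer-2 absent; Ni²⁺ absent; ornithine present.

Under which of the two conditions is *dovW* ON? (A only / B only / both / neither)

neither

Condition A:
Autoinducer-2 is absent, so OxaM is active.
No repressor is bound and OxaM is active, so *temT* is transcribed.
So TemT is produced and active.
Ni²⁺ is absent, so YilY is active.
Ornithine is absent, so TorS is active.
With repressor TemT bound, *dovW* is not transcribed.
→ *dovW* is OFF in A.
Condition B:
Autoinducer-2 is absent, so OxaM is active.
No repressor is bound and OxaM is active, so *temT* is transcribed.
So TemT is produced and active.
Ni²⁺ is absent, so YilY is active.
Ornithine is present, so TorS is inactive.
With repressor TemT bound, *dovW* is not transcribed.
→ *dovW* is OFF in B.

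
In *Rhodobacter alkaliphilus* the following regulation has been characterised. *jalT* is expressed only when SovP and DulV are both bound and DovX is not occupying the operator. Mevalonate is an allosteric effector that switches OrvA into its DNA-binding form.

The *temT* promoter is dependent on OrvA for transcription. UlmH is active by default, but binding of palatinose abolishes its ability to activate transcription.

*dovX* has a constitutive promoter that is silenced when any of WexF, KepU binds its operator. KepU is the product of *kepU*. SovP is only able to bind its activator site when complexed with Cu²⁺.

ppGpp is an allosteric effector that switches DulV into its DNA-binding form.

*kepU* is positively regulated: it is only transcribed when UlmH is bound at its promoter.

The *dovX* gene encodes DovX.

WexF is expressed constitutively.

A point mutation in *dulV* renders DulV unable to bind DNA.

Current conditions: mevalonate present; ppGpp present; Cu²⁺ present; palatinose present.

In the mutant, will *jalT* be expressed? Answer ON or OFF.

OFF

Cu²⁺ is present, so SovP is active.
WexF is produced constitutively and is active.
Palatinose is present, so UlmH is inactive.
Required activator UlmH is absent, so *kepU* is not transcribed.
So KepU is not produced.
With repressor WexF bound, *dovX* is not transcribed.
So DovX is not produced.
DulV is non-functional in this strain, so it has no effect.
Required activator DulV is absent, so *jalT* is not transcribed.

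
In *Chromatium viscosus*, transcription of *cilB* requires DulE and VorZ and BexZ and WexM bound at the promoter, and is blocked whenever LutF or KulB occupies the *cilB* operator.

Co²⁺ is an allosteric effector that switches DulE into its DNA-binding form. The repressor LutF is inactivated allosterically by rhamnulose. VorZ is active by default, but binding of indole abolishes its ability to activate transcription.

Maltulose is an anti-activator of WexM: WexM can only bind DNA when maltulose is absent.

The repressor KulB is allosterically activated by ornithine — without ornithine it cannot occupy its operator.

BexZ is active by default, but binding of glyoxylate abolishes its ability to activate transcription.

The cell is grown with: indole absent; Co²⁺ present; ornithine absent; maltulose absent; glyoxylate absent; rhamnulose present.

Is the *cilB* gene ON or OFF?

ON

Co²⁺ is present, so DulE is active.
Indole is absent, so VorZ is active.
Rhamnulose is present, so LutF is inactive.
Glyoxylate is absent, so BexZ is active.
Maltulose is absent, so WexM is active.
Ornithine is absent, so KulB is inactive.
No repressor is bound and DulE and VorZ and BexZ and WexM are active, so *cilB* is transcribed.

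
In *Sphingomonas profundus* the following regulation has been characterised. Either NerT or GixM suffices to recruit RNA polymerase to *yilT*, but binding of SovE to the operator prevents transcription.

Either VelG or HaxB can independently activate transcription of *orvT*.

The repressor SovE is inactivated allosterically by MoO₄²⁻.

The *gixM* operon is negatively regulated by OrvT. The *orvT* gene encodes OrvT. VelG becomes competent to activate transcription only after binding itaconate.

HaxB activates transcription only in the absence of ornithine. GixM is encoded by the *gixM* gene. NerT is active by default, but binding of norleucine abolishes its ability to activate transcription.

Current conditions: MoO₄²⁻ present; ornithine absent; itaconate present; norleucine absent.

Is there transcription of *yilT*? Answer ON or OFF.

ON

MoO₄²⁻ is present, so SovE is inactive.
Norleucine is absent, so NerT is active.
Itaconate is present, so VelG is active.
Ornithine is absent, so HaxB is active.
Activator VelG is present, so *orvT* is transcribed.
So OrvT is produced and active.
With repressor OrvT bound, *gixM* is not transcribed.
So GixM is not produced.
Activator NerT is present, so *yilT* is transcribed.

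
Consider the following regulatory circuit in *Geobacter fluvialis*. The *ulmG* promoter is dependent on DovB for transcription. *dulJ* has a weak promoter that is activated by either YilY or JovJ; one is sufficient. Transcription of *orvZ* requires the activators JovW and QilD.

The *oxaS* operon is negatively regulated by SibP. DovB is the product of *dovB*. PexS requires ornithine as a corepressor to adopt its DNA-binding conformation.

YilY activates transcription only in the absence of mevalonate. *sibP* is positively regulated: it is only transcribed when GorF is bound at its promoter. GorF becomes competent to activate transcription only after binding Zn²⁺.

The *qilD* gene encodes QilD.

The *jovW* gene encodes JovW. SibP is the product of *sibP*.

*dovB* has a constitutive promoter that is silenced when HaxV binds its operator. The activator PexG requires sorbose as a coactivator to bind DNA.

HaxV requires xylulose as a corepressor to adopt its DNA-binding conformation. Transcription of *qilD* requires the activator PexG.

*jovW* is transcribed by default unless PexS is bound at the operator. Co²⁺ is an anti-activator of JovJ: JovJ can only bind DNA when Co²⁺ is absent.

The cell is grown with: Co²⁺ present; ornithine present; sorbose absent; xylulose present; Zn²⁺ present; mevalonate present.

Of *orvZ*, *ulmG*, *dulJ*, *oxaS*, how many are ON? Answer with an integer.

Ornithine is present, so PexS is active.
With repressor PexS bound, *jovW* is not transcribed.
So JovW is not produced.
Sorbose is absent, so PexG is inactive.
Required activator PexG is absent, so *qilD* is not transcribed.
So QilD is not produced.
Required activator JovW is absent, so *orvZ* is not transcribed.
→ *orvZ* is OFF.
Xylulose is present, so HaxV is active.
With repressor HaxV bound, *dovB* is not transcribed.
So DovB is not produced.
Required activator DovB is absent, so *ulmG* is not transcribed.
→ *ulmG* is OFF.
Mevalonate is present, so YilY is inactive.
Co²⁺ is present, so JovJ is inactive.
No activator is available at the *dulJ* promoter, so *dulJ* is not transcribed.
→ *dulJ* is OFF.
Zn²⁺ is present, so GorF is active.
No repressor is bound and GorF is active, so *sibP* is transcribed.
So SibP is produced and active.
With repressor SibP bound, *oxaS* is not transcribed.
→ *oxaS* is OFF.
0 of the 4 genes are transcribed.

0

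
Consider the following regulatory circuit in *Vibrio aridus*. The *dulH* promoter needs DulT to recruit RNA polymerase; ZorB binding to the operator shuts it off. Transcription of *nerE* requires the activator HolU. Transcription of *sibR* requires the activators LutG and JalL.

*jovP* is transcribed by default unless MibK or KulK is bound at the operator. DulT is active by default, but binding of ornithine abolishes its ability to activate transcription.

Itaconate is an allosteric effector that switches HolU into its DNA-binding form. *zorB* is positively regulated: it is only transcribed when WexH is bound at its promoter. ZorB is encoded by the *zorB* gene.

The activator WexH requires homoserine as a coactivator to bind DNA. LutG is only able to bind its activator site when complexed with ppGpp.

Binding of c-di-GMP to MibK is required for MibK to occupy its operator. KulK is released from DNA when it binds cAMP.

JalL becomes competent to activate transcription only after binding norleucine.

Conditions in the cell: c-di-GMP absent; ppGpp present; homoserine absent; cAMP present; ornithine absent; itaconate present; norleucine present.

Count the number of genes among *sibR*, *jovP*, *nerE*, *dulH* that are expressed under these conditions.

4

ppGpp is present, so LutG is active.
Norleucine is present, so JalL is active.
No repressor is bound and LutG and JalL are active, so *sibR* is transcribed.
→ *sibR* is ON.
c-di-GMP is absent, so MibK is inactive.
cAMP is present, so KulK is inactive.
With no repressor bound, *jovP* is transcribed.
→ *jovP* is ON.
Itaconate is present, so HolU is active.
No repressor is bound and HolU is active, so *nerE* is transcribed.
→ *nerE* is ON.
Homoserine is absent, so WexH is inactive.
Required activator WexH is absent, so *zorB* is not transcribed.
So ZorB is not produced.
Ornithine is absent, so DulT is active.
No repressor is bound and DulT is active, so *dulH* is transcribed.
→ *dulH* is ON.
4 of the 4 genes are transcribed.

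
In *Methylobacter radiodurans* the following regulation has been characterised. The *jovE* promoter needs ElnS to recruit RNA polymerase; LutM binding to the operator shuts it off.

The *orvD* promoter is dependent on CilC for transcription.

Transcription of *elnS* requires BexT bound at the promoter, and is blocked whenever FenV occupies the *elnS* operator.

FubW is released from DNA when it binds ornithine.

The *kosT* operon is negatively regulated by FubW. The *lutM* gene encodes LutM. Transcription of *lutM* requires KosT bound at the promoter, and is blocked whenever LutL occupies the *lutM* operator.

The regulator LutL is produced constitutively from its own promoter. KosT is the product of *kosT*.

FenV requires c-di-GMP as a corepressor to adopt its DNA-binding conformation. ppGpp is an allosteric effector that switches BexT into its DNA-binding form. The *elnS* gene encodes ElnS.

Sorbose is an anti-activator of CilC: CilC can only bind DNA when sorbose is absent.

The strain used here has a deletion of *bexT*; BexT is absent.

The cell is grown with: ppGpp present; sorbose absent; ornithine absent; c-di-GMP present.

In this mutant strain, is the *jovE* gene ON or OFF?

OFF

c-di-GMP is present, so FenV is active.
BexT is non-functional in this strain, so it has no effect.
With repressor FenV bound, *elnS* is not transcribed.
So ElnS is not produced.
Ornithine is absent, so FubW is active.
With repressor FubW bound, *kosT* is not transcribed.
So KosT is not produced.
LutL is produced constitutively and is active.
With repressor LutL bound, *lutM* is not transcribed.
So LutM is not produced.
Required activator ElnS is absent, so *jovE* is not transcribed.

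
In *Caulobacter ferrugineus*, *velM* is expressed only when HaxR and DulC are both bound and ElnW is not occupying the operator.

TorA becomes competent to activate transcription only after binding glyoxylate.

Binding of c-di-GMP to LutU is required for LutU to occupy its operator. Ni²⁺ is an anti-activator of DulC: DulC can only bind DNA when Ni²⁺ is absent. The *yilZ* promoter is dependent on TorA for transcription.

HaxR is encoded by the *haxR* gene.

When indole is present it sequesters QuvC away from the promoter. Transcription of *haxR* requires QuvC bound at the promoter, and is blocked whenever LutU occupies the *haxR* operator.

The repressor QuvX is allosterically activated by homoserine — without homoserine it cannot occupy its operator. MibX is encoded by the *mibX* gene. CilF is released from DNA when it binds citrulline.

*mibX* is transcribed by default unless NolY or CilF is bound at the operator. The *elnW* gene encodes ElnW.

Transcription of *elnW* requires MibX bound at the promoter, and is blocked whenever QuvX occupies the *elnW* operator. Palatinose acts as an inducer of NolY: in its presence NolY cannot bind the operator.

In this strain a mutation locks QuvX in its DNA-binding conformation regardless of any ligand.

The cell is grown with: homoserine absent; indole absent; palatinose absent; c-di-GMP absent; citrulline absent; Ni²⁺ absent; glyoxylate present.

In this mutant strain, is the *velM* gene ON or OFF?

Palatinose is absent, so NolY is active.
Citrulline is absent, so CilF is active.
With repressor NolY bound, *mibX* is not transcribed.
So MibX is not produced.
QuvX is constitutively active in this strain.
With repressor QuvX bound, *elnW* is not transcribed.
So ElnW is not produced.
c-di-GMP is absent, so LutU is inactive.
Indole is absent, so QuvC is active.
No repressor is bound and QuvC is active, so *haxR* is transcribed.
So HaxR is produced and active.
Ni²⁺ is absent, so DulC is active.
No repressor is bound and HaxR and DulC are active, so *velM* is transcribed.

ON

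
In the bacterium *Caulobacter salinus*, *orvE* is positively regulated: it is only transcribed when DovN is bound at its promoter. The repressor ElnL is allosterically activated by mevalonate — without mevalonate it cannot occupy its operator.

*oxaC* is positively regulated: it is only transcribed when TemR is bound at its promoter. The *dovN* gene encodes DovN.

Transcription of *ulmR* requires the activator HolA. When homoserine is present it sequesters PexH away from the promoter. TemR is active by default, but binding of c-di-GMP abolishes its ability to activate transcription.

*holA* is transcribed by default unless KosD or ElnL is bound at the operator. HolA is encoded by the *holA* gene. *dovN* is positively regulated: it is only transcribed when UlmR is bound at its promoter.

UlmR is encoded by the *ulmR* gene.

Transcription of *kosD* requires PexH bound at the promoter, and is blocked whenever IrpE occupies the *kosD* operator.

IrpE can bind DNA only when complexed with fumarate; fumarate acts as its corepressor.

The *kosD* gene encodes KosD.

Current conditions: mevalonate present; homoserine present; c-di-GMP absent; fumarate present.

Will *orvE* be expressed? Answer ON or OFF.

OFF

Homoserine is present, so PexH is inactive.
Fumarate is present, so IrpE is active.
With repressor IrpE bound, *kosD* is not transcribed.
So KosD is not produced.
Mevalonate is present, so ElnL is active.
With repressor ElnL bound, *holA* is not transcribed.
So HolA is not produced.
Required activator HolA is absent, so *ulmR* is not transcribed.
So UlmR is not produced.
Required activator UlmR is absent, so *dovN* is not transcribed.
So DovN is not produced.
Required activator DovN is absent, so *orvE* is not transcribed.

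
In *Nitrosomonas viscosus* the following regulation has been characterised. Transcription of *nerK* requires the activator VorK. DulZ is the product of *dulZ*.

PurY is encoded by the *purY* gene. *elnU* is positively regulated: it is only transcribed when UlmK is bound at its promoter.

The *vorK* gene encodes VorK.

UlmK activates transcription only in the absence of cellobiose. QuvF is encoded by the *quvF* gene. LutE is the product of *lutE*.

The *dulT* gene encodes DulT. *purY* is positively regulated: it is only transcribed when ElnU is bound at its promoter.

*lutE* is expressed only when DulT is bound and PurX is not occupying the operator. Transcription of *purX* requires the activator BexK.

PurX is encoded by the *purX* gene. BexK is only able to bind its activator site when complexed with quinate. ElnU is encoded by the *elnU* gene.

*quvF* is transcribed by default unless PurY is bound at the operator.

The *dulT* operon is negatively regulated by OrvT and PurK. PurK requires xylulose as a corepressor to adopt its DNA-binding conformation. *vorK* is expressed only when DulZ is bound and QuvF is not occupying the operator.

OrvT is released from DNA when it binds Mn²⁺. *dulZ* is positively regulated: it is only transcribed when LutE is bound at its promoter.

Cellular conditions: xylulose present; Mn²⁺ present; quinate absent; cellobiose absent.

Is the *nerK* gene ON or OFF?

OFF

Cellobiose is absent, so UlmK is active.
No repressor is bound and UlmK is active, so *elnU* is transcribed.
So ElnU is produced and active.
No repressor is bound and ElnU is active, so *purY* is transcribed.
So PurY is produced and active.
With repressor PurY bound, *quvF* is not transcribed.
So QuvF is not produced.
Quinate is absent, so BexK is inactive.
Required activator BexK is absent, so *purX* is not transcribed.
So PurX is not produced.
Mn²⁺ is present, so OrvT is inactive.
Xylulose is present, so PurK is active.
With repressor PurK bound, *dulT* is not transcribed.
So DulT is not produced.
Required activator DulT is absent, so *lutE* is not transcribed.
So LutE is not produced.
Required activator LutE is absent, so *dulZ* is not transcribed.
So DulZ is not produced.
Required activator DulZ is absent, so *vorK* is not transcribed.
So VorK is not produced.
Required activator VorK is absent, so *nerK* is not transcribed.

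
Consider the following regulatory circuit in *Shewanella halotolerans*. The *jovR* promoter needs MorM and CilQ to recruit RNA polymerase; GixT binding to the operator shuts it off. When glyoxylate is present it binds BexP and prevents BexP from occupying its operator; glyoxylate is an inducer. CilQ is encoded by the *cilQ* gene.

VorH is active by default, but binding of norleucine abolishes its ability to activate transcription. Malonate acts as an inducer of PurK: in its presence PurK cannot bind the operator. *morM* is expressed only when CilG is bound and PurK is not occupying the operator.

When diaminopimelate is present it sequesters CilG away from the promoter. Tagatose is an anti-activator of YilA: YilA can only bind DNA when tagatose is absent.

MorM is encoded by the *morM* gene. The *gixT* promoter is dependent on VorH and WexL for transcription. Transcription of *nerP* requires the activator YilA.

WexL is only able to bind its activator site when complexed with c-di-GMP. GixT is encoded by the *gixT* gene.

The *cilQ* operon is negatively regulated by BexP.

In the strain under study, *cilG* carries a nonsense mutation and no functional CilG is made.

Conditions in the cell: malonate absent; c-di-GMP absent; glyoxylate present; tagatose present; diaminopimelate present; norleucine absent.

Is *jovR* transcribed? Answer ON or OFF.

Norleucine is absent, so VorH is active.
c-di-GMP is absent, so WexL is inactive.
Required activator WexL is absent, so *gixT* is not transcribed.
So GixT is not produced.
Malonate is absent, so PurK is active.
CilG is non-functional in this strain, so it has no effect.
With repressor PurK bound, *morM* is not transcribed.
So MorM is not produced.
Glyoxylate is present, so BexP is inactive.
With no repressor bound, *cilQ* is transcribed.
So CilQ is produced and active.
Required activator MorM is absent, so *jovR* is not transcribed.

OFF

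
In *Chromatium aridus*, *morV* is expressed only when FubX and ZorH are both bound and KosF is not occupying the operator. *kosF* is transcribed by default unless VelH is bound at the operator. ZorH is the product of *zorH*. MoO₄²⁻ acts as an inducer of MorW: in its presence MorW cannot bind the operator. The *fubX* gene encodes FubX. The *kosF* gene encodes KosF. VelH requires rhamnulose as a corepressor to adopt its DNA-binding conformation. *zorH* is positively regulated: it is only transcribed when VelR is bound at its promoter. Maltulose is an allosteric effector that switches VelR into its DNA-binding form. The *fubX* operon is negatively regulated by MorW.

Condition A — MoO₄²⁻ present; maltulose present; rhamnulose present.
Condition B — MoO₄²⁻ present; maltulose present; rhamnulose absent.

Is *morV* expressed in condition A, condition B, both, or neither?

Condition A:
MoO₄²⁻ is present, so MorW is inactive.
With no repressor bound, *fubX* is transcribed.
So FubX is produced and active.
Maltulose is present, so VelR is active.
No repressor is bound and VelR is active, so *zorH* is transcribed.
So ZorH is produced and active.
Rhamnulose is present, so VelH is active.
With repressor VelH bound, *kosF* is not transcribed.
So KosF is not produced.
No repressor is bound and FubX and ZorH are active, so *morV* is transcribed.
→ *morV* is ON in A.
Condition B:
MoO₄²⁻ is present, so MorW is inactive.
With no repressor bound, *fubX* is transcribed.
So FubX is produced and active.
Maltulose is present, so VelR is active.
No repressor is bound and VelR is active, so *zorH* is transcribed.
So ZorH is produced and active.
Rhamnulose is absent, so VelH is inactive.
With no repressor bound, *kosF* is transcribed.
So KosF is produced and active.
With repressor KosF bound, *morV* is not transcribed.
→ *morV* is OFF in B.

A only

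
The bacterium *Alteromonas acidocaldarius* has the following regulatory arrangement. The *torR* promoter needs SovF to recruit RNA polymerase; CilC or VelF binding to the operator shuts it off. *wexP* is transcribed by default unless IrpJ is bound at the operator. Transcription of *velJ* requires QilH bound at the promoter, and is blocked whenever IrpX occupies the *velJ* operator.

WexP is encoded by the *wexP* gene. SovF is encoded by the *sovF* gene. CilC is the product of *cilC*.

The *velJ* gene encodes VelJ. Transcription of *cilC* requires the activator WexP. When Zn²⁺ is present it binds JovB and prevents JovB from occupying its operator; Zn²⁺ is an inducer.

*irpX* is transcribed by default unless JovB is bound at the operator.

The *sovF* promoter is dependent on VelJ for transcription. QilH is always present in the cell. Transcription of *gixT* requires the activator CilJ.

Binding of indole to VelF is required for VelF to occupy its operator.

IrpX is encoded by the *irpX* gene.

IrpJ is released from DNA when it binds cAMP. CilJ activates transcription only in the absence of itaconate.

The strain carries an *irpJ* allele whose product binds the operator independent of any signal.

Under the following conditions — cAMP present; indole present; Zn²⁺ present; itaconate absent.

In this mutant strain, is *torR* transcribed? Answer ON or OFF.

OFF

IrpJ is constitutively active in this strain.
With repressor IrpJ bound, *wexP* is not transcribed.
So WexP is not produced.
Required activator WexP is absent, so *cilC* is not transcribed.
So CilC is not produced.
Zn²⁺ is present, so JovB is inactive.
With no repressor bound, *irpX* is transcribed.
So IrpX is produced and active.
QilH is produced constitutively and is active.
With repressor IrpX bound, *velJ* is not transcribed.
So VelJ is not produced.
Required activator VelJ is absent, so *sovF* is not transcribed.
So SovF is not produced.
Indole is present, so VelF is active.
With repressor VelF bound, *torR* is not transcribed.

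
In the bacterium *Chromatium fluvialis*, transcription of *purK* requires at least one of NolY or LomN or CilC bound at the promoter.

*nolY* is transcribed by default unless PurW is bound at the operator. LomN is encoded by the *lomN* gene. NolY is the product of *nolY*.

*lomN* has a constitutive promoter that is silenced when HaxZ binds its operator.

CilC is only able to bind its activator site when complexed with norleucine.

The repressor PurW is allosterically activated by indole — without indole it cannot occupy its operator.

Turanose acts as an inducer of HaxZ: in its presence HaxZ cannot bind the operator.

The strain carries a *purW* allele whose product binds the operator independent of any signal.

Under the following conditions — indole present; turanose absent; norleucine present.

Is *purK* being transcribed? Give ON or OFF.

ON

PurW is constitutively active in this strain.
With repressor PurW bound, *nolY* is not transcribed.
So NolY is not produced.
Turanose is absent, so HaxZ is active.
With repressor HaxZ bound, *lomN* is not transcribed.
So LomN is not produced.
Norleucine is present, so CilC is active.
Activator CilC is present, so *purK* is transcribed.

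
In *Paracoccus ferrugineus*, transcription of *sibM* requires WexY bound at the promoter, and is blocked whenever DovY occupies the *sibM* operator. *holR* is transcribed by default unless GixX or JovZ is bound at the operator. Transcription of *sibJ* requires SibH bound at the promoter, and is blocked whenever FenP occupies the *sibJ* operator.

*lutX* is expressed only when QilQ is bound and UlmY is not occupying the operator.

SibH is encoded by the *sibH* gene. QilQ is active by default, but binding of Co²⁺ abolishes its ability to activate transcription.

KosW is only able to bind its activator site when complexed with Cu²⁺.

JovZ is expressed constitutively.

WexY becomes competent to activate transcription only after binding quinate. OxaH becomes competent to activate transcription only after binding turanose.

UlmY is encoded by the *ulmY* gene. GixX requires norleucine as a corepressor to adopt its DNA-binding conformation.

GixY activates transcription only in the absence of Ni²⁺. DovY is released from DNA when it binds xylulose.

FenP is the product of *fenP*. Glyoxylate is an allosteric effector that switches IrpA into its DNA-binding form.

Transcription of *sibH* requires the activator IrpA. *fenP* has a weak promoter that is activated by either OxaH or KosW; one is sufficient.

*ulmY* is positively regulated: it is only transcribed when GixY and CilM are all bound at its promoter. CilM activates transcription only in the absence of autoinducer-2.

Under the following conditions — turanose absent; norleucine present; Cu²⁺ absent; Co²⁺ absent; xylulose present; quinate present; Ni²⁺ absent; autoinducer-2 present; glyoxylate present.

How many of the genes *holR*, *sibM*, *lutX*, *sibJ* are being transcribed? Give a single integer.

3

Norleucine is present, so GixX is active.
JovZ is produced constitutively and is active.
With repressor GixX bound, *holR* is not transcribed.
→ *holR* is OFF.
Quinate is present, so WexY is active.
Xylulose is present, so DovY is inactive.
No repressor is bound and WexY is active, so *sibM* is transcribed.
→ *sibM* is ON.
Co²⁺ is absent, so QilQ is active.
Ni²⁺ is absent, so GixY is active.
Autoinducer-2 is present, so CilM is inactive.
Required activator CilM is absent, so *ulmY* is not transcribed.
So UlmY is not produced.
No repressor is bound and QilQ is active, so *lutX* is transcribed.
→ *lutX* is ON.
Glyoxylate is present, so IrpA is active.
No repressor is bound and IrpA is active, so *sibH* is transcribed.
So SibH is produced and active.
Turanose is absent, so OxaH is inactive.
Cu²⁺ is absent, so KosW is inactive.
No activator is available at the *fenP* promoter, so *fenP* is not transcribed.
So FenP is not produced.
No repressor is bound and SibH is active, so *sibJ* is transcribed.
→ *sibJ* is ON.
3 of the 4 genes are transcribed.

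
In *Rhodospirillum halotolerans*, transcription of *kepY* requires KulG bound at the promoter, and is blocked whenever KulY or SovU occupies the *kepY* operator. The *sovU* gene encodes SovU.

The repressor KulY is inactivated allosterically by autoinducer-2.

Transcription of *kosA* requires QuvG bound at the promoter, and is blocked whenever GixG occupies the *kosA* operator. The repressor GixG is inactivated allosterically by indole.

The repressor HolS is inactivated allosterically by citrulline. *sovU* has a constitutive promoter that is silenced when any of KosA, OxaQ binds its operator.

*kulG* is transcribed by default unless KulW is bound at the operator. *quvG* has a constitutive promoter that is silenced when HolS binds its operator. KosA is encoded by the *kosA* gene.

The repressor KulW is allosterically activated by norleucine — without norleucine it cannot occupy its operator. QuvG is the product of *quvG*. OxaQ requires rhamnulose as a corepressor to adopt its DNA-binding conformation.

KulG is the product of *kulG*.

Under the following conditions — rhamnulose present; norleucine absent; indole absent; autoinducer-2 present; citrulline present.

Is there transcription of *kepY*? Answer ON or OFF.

Norleucine is absent, so KulW is inactive.
With no repressor bound, *kulG* is transcribed.
So KulG is produced and active.
Autoinducer-2 is present, so KulY is inactive.
Indole is absent, so GixG is active.
Citrulline is present, so HolS is inactive.
With no repressor bound, *quvG* is transcribed.
So QuvG is produced and active.
With repressor GixG bound, *kosA* is not transcribed.
So KosA is not produced.
Rhamnulose is present, so OxaQ is active.
With repressor OxaQ bound, *sovU* is not transcribed.
So SovU is not produced.
No repressor is bound and KulG is active, so *kepY* is transcribed.

ON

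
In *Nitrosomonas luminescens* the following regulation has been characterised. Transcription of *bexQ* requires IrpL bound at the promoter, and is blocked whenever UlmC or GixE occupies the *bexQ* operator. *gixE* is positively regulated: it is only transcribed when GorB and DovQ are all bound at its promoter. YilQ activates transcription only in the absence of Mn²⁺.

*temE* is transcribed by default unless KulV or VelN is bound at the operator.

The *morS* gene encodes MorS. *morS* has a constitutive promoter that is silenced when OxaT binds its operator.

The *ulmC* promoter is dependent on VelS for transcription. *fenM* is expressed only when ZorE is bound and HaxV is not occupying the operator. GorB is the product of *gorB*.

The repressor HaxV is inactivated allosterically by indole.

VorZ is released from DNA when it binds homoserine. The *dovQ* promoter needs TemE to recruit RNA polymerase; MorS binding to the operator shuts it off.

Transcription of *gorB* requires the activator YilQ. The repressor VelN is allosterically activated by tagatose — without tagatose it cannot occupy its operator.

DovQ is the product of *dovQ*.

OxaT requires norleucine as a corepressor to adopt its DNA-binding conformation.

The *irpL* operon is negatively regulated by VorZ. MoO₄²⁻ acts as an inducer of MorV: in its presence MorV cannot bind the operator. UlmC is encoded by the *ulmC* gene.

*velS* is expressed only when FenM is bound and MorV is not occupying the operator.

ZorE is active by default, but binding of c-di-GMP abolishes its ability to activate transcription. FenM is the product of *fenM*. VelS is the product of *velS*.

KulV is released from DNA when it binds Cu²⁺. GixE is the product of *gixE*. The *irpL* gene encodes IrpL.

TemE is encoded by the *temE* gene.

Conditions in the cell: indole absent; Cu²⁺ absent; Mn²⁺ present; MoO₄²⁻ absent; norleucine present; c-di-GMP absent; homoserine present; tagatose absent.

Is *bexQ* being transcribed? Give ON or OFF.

ON

Indole is absent, so HaxV is active.
c-di-GMP is absent, so ZorE is active.
With repressor HaxV bound, *fenM* is not transcribed.
So FenM is not produced.
MoO₄²⁻ is absent, so MorV is active.
With repressor MorV bound, *velS* is not transcribed.
So VelS is not produced.
Required activator VelS is absent, so *ulmC* is not transcribed.
So UlmC is not produced.
Homoserine is present, so VorZ is inactive.
With no repressor bound, *irpL* is transcribed.
So IrpL is produced and active.
Mn²⁺ is present, so YilQ is inactive.
Required activator YilQ is absent, so *gorB* is not transcribed.
So GorB is not produced.
Cu²⁺ is absent, so KulV is active.
Tagatose is absent, so VelN is inactive.
With repressor KulV bound, *temE* is not transcribed.
So TemE is not produced.
Norleucine is present, so OxaT is active.
With repressor OxaT bound, *morS* is not transcribed.
So MorS is not produced.
Required activator TemE is absent, so *dovQ* is not transcribed.
So DovQ is not produced.
Required activator GorB is absent, so *gixE* is not transcribed.
So GixE is not produced.
No repressor is bound and IrpL is active, so *bexQ* is transcribed.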